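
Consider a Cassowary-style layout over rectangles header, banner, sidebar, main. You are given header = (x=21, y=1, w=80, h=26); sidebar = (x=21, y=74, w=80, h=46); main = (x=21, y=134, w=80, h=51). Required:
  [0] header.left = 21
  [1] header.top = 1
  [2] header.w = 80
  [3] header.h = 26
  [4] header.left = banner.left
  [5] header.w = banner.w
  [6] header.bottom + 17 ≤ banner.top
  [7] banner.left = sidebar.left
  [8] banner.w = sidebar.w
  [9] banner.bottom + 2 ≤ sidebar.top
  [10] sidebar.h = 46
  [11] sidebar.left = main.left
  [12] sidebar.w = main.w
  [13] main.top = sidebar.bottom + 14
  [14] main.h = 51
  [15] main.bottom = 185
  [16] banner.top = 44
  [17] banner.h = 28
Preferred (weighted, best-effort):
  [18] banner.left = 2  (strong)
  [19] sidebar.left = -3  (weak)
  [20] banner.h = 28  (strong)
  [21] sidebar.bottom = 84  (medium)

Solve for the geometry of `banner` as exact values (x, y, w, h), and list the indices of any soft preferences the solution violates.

banner = (x=21, y=44, w=80, h=28)
violated soft preferences: 18, 19, 21

1. banner.x = 21  [header.left = banner.left]
2. banner.w = 80  [header.w = banner.w]
3. banner.y = 44  [banner.top = 44]
4. banner.h = 28  [banner.h = 28]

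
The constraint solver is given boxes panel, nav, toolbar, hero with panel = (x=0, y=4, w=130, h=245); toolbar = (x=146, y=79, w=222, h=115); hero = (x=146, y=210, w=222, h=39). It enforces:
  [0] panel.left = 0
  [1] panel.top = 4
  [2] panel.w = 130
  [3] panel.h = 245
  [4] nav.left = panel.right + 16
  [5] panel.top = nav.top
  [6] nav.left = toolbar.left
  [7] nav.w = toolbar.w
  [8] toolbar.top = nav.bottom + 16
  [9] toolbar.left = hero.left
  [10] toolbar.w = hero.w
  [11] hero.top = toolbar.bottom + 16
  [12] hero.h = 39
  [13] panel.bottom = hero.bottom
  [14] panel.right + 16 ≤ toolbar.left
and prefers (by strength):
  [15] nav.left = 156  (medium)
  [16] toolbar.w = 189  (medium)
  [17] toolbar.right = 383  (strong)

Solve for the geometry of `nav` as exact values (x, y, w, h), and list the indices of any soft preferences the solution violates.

nav = (x=146, y=4, w=222, h=59)
violated soft preferences: 15, 16, 17

1. nav.x = 146  [nav.left = panel.right + 16]
2. nav.y = 4  [panel.top = nav.top]
3. nav.w = 222  [nav.w = toolbar.w]
4. nav.h = 59  [toolbar.top = nav.bottom + 16]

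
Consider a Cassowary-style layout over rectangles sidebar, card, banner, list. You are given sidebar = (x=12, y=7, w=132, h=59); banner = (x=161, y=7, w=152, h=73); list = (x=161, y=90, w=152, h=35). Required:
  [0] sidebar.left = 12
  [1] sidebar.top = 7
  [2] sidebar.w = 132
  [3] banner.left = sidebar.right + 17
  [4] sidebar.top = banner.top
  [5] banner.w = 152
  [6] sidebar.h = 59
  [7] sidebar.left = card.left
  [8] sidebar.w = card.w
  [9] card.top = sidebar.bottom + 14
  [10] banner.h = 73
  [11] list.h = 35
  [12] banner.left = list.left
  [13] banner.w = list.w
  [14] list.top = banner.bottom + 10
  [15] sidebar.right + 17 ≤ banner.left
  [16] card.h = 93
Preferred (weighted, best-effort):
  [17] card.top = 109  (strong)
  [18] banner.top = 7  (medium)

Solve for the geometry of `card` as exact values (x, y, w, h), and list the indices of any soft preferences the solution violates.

1. card.x = 12  [sidebar.left = card.left]
2. card.w = 132  [sidebar.w = card.w]
3. card.y = 80  [card.top = sidebar.bottom + 14]
4. card.h = 93  [card.h = 93]

card = (x=12, y=80, w=132, h=93)
violated soft preferences: 17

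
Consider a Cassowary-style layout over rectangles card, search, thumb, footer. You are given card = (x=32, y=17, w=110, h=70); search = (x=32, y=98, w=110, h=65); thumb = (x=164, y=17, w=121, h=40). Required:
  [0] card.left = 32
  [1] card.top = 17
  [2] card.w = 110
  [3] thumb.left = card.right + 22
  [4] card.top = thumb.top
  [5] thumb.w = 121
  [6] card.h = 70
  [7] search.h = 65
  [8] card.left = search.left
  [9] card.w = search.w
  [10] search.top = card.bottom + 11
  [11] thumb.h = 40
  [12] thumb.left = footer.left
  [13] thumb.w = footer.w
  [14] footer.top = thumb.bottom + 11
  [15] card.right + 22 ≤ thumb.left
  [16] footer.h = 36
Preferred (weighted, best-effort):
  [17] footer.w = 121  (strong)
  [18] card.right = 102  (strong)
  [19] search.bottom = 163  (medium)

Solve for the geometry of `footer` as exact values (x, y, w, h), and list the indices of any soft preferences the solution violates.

1. footer.x = 164  [thumb.left = footer.left]
2. footer.w = 121  [thumb.w = footer.w]
3. footer.y = 68  [footer.top = thumb.bottom + 11]
4. footer.h = 36  [footer.h = 36]

footer = (x=164, y=68, w=121, h=36)
violated soft preferences: 18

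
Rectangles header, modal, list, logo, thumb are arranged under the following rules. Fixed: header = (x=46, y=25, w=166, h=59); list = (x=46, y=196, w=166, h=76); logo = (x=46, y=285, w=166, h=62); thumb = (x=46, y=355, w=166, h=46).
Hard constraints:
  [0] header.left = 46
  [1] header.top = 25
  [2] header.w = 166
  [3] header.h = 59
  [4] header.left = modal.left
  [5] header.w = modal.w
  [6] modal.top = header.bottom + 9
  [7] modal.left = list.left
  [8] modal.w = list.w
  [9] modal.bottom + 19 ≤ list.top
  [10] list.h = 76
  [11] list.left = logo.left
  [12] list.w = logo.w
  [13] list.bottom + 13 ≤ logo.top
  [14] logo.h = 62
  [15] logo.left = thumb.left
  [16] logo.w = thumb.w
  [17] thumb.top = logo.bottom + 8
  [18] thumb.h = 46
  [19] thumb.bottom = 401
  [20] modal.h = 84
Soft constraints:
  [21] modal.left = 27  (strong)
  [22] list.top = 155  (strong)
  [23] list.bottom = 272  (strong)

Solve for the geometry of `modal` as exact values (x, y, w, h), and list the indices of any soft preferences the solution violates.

modal = (x=46, y=93, w=166, h=84)
violated soft preferences: 21, 22

1. modal.x = 46  [header.left = modal.left]
2. modal.w = 166  [header.w = modal.w]
3. modal.y = 93  [modal.top = header.bottom + 9]
4. modal.h = 84  [modal.h = 84]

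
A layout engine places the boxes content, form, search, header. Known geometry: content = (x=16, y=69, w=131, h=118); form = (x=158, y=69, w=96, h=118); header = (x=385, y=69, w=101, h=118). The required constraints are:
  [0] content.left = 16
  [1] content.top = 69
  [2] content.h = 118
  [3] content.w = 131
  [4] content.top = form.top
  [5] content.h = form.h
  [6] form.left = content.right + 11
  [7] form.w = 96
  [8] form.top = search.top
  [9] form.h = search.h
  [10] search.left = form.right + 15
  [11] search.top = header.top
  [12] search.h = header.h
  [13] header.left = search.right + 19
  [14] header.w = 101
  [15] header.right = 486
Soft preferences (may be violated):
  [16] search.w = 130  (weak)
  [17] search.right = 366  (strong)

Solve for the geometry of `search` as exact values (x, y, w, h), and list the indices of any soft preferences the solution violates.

1. search.y = 69  [form.top = search.top]
2. search.h = 118  [form.h = search.h]
3. search.x = 269  [search.left = form.right + 15]
4. search.w = 97  [header.left = search.right + 19]

search = (x=269, y=69, w=97, h=118)
violated soft preferences: 16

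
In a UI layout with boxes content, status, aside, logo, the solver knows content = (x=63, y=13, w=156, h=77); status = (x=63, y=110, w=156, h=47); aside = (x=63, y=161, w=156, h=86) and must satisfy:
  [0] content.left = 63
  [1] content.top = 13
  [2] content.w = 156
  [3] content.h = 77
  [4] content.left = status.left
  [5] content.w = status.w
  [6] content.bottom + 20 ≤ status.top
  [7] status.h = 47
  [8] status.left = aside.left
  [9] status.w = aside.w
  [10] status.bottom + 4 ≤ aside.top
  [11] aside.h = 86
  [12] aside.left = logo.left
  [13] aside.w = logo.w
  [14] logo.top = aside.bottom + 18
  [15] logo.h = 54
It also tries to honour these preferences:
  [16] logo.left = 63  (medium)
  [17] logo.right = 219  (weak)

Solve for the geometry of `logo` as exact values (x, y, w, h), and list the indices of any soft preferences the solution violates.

logo = (x=63, y=265, w=156, h=54)
violated soft preferences: none

1. logo.x = 63  [aside.left = logo.left]
2. logo.w = 156  [aside.w = logo.w]
3. logo.y = 265  [logo.top = aside.bottom + 18]
4. logo.h = 54  [logo.h = 54]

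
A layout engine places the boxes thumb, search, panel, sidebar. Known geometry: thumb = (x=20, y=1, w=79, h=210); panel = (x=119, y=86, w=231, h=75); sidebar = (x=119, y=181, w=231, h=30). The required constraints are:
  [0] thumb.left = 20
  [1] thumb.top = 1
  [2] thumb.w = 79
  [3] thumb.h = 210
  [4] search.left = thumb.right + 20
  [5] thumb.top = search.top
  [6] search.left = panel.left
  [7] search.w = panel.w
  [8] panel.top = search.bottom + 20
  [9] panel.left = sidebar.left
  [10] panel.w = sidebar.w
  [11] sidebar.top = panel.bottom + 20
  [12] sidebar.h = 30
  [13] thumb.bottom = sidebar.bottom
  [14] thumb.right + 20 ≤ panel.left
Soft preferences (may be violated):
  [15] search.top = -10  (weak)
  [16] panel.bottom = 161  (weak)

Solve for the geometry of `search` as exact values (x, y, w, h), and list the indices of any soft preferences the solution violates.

search = (x=119, y=1, w=231, h=65)
violated soft preferences: 15

1. search.x = 119  [search.left = thumb.right + 20]
2. search.y = 1  [thumb.top = search.top]
3. search.w = 231  [search.w = panel.w]
4. search.h = 65  [panel.top = search.bottom + 20]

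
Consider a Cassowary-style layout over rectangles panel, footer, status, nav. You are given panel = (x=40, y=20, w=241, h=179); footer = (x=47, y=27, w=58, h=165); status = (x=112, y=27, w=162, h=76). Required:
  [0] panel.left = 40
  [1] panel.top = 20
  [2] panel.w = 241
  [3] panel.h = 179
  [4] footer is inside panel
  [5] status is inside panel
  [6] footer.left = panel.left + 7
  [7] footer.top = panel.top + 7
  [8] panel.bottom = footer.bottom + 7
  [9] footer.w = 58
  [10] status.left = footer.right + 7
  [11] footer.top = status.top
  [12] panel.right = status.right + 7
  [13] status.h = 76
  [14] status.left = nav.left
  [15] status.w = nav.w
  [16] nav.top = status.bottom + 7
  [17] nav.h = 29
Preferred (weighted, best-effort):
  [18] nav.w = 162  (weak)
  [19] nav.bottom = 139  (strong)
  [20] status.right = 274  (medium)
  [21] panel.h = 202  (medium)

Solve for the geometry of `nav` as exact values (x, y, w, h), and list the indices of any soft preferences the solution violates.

nav = (x=112, y=110, w=162, h=29)
violated soft preferences: 21

1. nav.x = 112  [status.left = nav.left]
2. nav.w = 162  [status.w = nav.w]
3. nav.y = 110  [nav.top = status.bottom + 7]
4. nav.h = 29  [nav.h = 29]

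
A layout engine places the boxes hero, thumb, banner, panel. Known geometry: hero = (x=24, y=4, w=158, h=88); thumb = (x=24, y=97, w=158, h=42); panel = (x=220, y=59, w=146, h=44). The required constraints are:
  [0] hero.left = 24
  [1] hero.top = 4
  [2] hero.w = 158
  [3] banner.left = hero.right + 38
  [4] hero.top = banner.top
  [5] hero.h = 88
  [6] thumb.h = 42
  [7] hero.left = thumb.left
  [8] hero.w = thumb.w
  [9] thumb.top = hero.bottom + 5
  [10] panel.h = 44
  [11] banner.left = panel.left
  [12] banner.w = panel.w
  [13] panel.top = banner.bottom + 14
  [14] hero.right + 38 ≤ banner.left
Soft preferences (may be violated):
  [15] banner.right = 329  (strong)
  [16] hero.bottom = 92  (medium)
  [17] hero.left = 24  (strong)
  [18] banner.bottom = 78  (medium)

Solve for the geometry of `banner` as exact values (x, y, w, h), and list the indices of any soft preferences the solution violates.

1. banner.x = 220  [banner.left = hero.right + 38]
2. banner.y = 4  [hero.top = banner.top]
3. banner.w = 146  [banner.w = panel.w]
4. banner.h = 41  [panel.top = banner.bottom + 14]

banner = (x=220, y=4, w=146, h=41)
violated soft preferences: 15, 18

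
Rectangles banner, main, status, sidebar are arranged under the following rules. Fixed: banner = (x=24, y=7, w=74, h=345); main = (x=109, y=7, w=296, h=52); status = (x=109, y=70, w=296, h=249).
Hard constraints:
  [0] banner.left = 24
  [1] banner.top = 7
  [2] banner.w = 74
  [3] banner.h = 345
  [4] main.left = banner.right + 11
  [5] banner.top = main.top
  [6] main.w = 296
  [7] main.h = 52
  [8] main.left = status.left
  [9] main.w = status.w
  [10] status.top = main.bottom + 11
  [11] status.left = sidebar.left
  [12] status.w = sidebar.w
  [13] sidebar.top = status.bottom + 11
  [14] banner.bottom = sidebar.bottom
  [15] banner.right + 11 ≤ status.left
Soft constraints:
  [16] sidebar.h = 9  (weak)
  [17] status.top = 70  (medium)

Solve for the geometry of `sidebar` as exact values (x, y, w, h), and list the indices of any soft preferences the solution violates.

1. sidebar.x = 109  [status.left = sidebar.left]
2. sidebar.w = 296  [status.w = sidebar.w]
3. sidebar.y = 330  [sidebar.top = status.bottom + 11]
4. sidebar.h = 22  [banner.bottom = sidebar.bottom]

sidebar = (x=109, y=330, w=296, h=22)
violated soft preferences: 16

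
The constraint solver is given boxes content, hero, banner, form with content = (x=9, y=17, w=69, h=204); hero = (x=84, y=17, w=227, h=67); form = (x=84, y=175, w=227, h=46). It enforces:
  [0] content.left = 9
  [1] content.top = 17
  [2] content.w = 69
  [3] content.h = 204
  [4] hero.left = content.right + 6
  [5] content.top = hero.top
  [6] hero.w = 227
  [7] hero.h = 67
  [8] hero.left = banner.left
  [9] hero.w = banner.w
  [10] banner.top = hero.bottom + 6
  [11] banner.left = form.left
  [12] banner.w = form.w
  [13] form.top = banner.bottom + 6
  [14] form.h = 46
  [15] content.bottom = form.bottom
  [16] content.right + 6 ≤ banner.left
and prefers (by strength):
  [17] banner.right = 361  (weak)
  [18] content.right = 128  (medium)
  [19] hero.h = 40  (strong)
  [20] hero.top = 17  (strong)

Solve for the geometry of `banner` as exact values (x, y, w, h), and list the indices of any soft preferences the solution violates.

1. banner.x = 84  [hero.left = banner.left]
2. banner.w = 227  [hero.w = banner.w]
3. banner.y = 90  [banner.top = hero.bottom + 6]
4. banner.h = 79  [form.top = banner.bottom + 6]

banner = (x=84, y=90, w=227, h=79)
violated soft preferences: 17, 18, 19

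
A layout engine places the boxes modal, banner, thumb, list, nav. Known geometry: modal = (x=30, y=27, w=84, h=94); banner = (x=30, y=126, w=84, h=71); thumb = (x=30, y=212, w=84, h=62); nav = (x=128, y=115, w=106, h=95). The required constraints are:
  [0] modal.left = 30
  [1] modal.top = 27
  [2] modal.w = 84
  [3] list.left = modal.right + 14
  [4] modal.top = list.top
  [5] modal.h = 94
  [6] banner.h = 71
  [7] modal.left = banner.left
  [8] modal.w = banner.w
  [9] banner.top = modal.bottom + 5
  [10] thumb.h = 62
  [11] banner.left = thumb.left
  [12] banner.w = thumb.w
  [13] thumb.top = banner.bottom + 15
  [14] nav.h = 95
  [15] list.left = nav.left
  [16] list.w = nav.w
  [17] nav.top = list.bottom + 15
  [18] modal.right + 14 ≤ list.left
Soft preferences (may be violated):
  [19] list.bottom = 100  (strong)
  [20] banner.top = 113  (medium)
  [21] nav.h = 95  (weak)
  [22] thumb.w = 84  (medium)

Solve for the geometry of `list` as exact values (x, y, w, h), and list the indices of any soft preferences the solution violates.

1. list.x = 128  [list.left = modal.right + 14]
2. list.y = 27  [modal.top = list.top]
3. list.w = 106  [list.w = nav.w]
4. list.h = 73  [nav.top = list.bottom + 15]

list = (x=128, y=27, w=106, h=73)
violated soft preferences: 20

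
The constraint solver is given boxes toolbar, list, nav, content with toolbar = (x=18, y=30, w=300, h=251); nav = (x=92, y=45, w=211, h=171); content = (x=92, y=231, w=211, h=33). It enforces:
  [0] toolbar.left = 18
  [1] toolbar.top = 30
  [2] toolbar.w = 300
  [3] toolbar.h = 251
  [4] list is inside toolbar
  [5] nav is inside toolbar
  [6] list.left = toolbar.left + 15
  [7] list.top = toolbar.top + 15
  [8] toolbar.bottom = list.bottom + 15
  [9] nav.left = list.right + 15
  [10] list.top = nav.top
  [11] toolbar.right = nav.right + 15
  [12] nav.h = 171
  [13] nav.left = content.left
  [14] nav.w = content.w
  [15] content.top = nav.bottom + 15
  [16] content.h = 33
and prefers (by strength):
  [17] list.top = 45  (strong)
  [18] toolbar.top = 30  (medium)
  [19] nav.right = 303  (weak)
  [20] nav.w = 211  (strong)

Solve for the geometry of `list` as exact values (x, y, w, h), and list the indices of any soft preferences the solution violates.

list = (x=33, y=45, w=44, h=221)
violated soft preferences: none

1. list.x = 33  [list.left = toolbar.left + 15]
2. list.y = 45  [list.top = toolbar.top + 15]
3. list.h = 221  [toolbar.bottom = list.bottom + 15]
4. list.w = 44  [nav.left = list.right + 15]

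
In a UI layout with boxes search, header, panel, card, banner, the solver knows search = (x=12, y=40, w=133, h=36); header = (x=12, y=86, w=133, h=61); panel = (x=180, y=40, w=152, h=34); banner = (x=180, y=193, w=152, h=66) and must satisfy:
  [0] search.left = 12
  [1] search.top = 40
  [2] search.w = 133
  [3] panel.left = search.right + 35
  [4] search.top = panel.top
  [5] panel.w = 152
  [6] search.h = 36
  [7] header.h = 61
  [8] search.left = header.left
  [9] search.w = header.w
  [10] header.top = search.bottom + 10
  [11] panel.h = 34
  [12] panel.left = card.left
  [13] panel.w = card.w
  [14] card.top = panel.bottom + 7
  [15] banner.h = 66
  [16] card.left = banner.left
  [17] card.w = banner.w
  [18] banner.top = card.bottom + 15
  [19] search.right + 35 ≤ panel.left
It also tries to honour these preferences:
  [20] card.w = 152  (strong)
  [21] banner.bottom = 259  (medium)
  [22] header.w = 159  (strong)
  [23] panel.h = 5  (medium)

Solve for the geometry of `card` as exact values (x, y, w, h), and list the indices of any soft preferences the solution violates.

card = (x=180, y=81, w=152, h=97)
violated soft preferences: 22, 23

1. card.x = 180  [panel.left = card.left]
2. card.w = 152  [panel.w = card.w]
3. card.y = 81  [card.top = panel.bottom + 7]
4. card.h = 97  [banner.top = card.bottom + 15]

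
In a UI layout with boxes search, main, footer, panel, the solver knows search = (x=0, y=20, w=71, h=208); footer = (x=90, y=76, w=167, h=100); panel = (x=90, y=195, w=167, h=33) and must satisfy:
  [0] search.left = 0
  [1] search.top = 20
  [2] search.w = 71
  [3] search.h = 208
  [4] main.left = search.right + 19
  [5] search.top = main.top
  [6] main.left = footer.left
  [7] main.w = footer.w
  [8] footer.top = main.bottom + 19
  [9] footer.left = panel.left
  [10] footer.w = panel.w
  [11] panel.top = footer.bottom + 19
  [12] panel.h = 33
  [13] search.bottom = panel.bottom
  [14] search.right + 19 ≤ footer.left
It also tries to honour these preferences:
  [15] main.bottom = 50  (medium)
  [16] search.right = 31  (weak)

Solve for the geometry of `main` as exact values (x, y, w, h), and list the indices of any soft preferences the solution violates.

main = (x=90, y=20, w=167, h=37)
violated soft preferences: 15, 16

1. main.x = 90  [main.left = search.right + 19]
2. main.y = 20  [search.top = main.top]
3. main.w = 167  [main.w = footer.w]
4. main.h = 37  [footer.top = main.bottom + 19]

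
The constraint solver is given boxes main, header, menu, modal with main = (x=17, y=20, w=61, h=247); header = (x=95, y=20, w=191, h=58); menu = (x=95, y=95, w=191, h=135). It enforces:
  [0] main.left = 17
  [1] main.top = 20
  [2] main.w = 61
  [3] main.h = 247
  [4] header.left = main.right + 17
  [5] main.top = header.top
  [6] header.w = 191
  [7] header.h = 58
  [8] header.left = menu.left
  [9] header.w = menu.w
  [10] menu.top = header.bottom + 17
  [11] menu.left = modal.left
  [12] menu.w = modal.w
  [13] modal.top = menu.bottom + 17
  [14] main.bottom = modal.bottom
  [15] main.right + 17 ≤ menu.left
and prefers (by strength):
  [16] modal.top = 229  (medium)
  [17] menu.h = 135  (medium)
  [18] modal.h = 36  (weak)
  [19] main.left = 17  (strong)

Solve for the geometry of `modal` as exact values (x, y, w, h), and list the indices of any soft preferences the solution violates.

1. modal.x = 95  [menu.left = modal.left]
2. modal.w = 191  [menu.w = modal.w]
3. modal.y = 247  [modal.top = menu.bottom + 17]
4. modal.h = 20  [main.bottom = modal.bottom]

modal = (x=95, y=247, w=191, h=20)
violated soft preferences: 16, 18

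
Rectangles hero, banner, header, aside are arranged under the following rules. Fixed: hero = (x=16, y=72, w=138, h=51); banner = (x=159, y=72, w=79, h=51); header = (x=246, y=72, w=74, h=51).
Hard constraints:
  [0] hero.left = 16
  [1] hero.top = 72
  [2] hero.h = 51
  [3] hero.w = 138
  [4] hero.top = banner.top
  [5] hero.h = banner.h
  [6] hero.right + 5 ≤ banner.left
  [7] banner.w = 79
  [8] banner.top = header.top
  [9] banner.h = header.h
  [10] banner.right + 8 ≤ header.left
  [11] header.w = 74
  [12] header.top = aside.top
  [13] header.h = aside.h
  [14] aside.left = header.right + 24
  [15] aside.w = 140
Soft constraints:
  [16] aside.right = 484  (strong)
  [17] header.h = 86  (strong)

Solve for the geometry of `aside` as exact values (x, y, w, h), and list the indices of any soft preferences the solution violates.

1. aside.y = 72  [header.top = aside.top]
2. aside.h = 51  [header.h = aside.h]
3. aside.x = 344  [aside.left = header.right + 24]
4. aside.w = 140  [aside.w = 140]

aside = (x=344, y=72, w=140, h=51)
violated soft preferences: 17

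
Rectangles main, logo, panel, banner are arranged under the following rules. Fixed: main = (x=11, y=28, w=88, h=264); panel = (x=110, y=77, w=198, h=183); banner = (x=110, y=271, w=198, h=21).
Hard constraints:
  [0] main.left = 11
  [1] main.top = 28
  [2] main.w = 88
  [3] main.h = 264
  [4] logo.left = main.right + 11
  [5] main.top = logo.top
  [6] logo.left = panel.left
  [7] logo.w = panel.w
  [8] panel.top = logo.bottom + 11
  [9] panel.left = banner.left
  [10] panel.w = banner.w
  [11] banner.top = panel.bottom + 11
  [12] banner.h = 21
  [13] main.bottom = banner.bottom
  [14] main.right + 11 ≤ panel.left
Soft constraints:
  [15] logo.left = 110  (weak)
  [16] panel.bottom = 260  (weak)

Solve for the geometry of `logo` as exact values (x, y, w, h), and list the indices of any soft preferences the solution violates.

1. logo.x = 110  [logo.left = main.right + 11]
2. logo.y = 28  [main.top = logo.top]
3. logo.w = 198  [logo.w = panel.w]
4. logo.h = 38  [panel.top = logo.bottom + 11]

logo = (x=110, y=28, w=198, h=38)
violated soft preferences: none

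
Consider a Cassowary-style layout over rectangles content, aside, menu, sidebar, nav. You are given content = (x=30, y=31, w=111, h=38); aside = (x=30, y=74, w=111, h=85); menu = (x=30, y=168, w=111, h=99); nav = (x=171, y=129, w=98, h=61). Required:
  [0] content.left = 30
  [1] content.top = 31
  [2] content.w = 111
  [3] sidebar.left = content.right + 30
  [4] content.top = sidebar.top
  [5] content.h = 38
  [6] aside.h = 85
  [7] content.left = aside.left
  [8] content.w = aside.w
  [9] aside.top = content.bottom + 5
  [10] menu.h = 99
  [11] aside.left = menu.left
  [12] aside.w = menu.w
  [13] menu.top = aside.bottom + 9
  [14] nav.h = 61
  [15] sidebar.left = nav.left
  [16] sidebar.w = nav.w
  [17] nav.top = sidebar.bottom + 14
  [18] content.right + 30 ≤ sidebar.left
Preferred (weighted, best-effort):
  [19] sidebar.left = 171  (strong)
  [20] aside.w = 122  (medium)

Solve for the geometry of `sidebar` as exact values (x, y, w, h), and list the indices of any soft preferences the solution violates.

1. sidebar.x = 171  [sidebar.left = content.right + 30]
2. sidebar.y = 31  [content.top = sidebar.top]
3. sidebar.w = 98  [sidebar.w = nav.w]
4. sidebar.h = 84  [nav.top = sidebar.bottom + 14]

sidebar = (x=171, y=31, w=98, h=84)
violated soft preferences: 20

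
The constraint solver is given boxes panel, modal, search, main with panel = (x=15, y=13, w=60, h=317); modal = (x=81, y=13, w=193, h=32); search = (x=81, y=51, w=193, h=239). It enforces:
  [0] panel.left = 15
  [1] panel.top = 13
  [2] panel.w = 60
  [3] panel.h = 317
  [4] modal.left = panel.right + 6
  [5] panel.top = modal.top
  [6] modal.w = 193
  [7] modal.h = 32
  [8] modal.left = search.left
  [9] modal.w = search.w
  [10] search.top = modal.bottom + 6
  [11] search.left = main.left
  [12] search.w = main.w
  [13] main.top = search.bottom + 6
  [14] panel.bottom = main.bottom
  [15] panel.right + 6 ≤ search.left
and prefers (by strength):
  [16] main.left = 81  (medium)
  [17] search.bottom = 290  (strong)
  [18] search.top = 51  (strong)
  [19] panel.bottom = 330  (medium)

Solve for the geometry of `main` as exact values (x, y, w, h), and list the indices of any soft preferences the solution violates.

1. main.x = 81  [search.left = main.left]
2. main.w = 193  [search.w = main.w]
3. main.y = 296  [main.top = search.bottom + 6]
4. main.h = 34  [panel.bottom = main.bottom]

main = (x=81, y=296, w=193, h=34)
violated soft preferences: none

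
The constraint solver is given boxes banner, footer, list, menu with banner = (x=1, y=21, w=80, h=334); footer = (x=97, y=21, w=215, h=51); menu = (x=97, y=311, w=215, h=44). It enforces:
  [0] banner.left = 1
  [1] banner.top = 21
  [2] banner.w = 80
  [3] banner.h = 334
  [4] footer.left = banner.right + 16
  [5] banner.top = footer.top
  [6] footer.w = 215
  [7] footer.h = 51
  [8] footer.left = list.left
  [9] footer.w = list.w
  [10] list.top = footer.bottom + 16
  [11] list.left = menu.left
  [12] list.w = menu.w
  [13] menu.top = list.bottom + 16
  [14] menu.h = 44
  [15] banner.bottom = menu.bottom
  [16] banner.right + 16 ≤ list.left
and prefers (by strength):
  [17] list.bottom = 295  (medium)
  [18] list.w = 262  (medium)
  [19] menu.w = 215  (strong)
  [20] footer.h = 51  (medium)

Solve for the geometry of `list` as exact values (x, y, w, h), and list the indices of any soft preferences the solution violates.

list = (x=97, y=88, w=215, h=207)
violated soft preferences: 18

1. list.x = 97  [footer.left = list.left]
2. list.w = 215  [footer.w = list.w]
3. list.y = 88  [list.top = footer.bottom + 16]
4. list.h = 207  [menu.top = list.bottom + 16]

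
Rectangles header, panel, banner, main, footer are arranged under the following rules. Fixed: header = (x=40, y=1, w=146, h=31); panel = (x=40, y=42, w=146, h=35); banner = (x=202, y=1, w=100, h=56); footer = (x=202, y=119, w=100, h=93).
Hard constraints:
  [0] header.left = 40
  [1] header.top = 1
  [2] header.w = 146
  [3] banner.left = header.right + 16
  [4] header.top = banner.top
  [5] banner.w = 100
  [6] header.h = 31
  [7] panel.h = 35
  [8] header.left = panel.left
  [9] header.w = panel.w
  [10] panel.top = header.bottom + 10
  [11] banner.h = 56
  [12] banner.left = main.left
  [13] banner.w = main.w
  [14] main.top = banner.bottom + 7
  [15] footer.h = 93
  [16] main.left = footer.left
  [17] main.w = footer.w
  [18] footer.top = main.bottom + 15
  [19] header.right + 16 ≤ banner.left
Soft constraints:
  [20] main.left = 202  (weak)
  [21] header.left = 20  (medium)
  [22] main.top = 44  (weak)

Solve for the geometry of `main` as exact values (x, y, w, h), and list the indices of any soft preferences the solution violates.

1. main.x = 202  [banner.left = main.left]
2. main.w = 100  [banner.w = main.w]
3. main.y = 64  [main.top = banner.bottom + 7]
4. main.h = 40  [footer.top = main.bottom + 15]

main = (x=202, y=64, w=100, h=40)
violated soft preferences: 21, 22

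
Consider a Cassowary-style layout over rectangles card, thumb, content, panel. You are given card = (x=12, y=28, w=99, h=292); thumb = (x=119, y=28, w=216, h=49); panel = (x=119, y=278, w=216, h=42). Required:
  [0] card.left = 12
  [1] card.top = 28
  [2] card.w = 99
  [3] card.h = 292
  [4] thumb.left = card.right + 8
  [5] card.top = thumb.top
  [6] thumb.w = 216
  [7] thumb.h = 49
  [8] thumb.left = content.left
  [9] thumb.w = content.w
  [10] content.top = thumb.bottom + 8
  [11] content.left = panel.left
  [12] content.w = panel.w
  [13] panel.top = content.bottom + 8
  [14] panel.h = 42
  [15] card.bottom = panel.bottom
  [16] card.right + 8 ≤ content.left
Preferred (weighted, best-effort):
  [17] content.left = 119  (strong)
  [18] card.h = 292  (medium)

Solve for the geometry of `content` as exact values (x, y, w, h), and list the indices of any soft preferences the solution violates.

content = (x=119, y=85, w=216, h=185)
violated soft preferences: none

1. content.x = 119  [thumb.left = content.left]
2. content.w = 216  [thumb.w = content.w]
3. content.y = 85  [content.top = thumb.bottom + 8]
4. content.h = 185  [panel.top = content.bottom + 8]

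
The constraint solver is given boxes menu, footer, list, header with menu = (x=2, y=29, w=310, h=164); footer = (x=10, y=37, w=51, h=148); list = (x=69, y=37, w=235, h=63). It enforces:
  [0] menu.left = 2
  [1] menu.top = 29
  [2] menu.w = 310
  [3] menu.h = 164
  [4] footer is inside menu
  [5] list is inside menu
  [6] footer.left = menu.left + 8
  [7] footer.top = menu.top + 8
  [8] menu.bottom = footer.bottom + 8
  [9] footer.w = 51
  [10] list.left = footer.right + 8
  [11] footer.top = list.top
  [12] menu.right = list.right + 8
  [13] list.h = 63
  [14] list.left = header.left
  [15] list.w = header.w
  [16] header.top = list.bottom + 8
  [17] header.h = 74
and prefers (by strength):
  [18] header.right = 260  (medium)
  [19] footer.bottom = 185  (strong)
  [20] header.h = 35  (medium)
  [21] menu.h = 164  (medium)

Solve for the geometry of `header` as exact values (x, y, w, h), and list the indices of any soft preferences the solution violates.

1. header.x = 69  [list.left = header.left]
2. header.w = 235  [list.w = header.w]
3. header.y = 108  [header.top = list.bottom + 8]
4. header.h = 74  [header.h = 74]

header = (x=69, y=108, w=235, h=74)
violated soft preferences: 18, 20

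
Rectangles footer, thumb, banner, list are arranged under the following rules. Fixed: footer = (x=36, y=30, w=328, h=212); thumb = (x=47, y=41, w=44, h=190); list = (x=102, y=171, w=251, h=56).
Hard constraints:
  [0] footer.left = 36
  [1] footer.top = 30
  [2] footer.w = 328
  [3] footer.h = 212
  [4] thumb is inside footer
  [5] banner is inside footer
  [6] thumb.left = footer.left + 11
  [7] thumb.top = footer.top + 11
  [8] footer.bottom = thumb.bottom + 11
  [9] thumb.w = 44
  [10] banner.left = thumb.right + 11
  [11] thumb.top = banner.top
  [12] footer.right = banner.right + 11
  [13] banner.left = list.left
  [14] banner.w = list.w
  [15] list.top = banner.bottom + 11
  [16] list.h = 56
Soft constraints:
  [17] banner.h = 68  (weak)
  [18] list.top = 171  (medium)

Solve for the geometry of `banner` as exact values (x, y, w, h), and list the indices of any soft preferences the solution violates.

banner = (x=102, y=41, w=251, h=119)
violated soft preferences: 17

1. banner.x = 102  [banner.left = thumb.right + 11]
2. banner.y = 41  [thumb.top = banner.top]
3. banner.w = 251  [footer.right = banner.right + 11]
4. banner.h = 119  [list.top = banner.bottom + 11]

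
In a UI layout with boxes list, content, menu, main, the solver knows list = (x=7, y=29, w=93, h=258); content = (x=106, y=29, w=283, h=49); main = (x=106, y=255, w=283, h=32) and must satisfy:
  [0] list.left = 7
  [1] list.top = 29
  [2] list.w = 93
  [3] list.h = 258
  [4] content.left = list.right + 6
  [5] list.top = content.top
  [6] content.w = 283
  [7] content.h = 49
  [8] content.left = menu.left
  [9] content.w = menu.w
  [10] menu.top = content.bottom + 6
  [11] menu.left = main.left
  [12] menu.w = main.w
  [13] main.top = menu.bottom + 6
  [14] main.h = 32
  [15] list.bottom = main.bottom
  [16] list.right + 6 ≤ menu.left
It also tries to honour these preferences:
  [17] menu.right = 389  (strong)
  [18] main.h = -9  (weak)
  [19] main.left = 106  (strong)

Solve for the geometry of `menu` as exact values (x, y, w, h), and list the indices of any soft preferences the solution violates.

menu = (x=106, y=84, w=283, h=165)
violated soft preferences: 18

1. menu.x = 106  [content.left = menu.left]
2. menu.w = 283  [content.w = menu.w]
3. menu.y = 84  [menu.top = content.bottom + 6]
4. menu.h = 165  [main.top = menu.bottom + 6]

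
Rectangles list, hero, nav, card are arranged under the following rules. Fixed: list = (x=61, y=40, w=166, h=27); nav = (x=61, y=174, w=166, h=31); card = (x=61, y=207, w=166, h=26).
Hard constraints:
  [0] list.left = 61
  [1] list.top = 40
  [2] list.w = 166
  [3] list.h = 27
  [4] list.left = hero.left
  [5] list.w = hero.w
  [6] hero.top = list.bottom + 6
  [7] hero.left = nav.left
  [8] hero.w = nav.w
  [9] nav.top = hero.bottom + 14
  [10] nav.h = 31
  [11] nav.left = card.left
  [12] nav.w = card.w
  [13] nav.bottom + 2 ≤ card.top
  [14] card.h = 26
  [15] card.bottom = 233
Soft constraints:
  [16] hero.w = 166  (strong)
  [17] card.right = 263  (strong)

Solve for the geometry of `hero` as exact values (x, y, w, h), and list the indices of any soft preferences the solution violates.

hero = (x=61, y=73, w=166, h=87)
violated soft preferences: 17

1. hero.x = 61  [list.left = hero.left]
2. hero.w = 166  [list.w = hero.w]
3. hero.y = 73  [hero.top = list.bottom + 6]
4. hero.h = 87  [nav.top = hero.bottom + 14]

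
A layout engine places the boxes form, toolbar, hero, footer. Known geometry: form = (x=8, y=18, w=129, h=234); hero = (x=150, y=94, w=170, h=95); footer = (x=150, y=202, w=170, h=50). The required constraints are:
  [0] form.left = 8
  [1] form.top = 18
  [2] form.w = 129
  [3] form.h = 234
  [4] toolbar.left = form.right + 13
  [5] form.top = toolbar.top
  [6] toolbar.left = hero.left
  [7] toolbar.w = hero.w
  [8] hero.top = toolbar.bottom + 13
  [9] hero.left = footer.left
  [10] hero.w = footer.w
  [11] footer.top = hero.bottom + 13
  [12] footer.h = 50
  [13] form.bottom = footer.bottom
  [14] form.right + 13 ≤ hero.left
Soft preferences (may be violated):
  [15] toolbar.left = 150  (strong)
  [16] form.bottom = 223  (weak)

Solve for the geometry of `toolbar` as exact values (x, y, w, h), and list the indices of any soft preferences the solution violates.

toolbar = (x=150, y=18, w=170, h=63)
violated soft preferences: 16

1. toolbar.x = 150  [toolbar.left = form.right + 13]
2. toolbar.y = 18  [form.top = toolbar.top]
3. toolbar.w = 170  [toolbar.w = hero.w]
4. toolbar.h = 63  [hero.top = toolbar.bottom + 13]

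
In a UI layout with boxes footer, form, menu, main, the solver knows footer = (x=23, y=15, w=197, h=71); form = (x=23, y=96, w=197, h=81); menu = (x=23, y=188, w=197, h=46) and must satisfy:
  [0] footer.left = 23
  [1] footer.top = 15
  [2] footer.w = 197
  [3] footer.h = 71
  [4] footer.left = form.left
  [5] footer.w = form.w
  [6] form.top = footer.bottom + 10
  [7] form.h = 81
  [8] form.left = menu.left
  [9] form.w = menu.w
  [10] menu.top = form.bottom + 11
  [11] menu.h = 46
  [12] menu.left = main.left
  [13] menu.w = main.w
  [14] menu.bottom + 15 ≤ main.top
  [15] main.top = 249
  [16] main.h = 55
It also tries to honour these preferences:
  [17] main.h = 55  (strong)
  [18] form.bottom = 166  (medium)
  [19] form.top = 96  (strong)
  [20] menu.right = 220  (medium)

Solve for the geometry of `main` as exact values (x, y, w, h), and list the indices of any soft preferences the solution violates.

main = (x=23, y=249, w=197, h=55)
violated soft preferences: 18

1. main.x = 23  [menu.left = main.left]
2. main.w = 197  [menu.w = main.w]
3. main.y = 249  [main.top = 249]
4. main.h = 55  [main.h = 55]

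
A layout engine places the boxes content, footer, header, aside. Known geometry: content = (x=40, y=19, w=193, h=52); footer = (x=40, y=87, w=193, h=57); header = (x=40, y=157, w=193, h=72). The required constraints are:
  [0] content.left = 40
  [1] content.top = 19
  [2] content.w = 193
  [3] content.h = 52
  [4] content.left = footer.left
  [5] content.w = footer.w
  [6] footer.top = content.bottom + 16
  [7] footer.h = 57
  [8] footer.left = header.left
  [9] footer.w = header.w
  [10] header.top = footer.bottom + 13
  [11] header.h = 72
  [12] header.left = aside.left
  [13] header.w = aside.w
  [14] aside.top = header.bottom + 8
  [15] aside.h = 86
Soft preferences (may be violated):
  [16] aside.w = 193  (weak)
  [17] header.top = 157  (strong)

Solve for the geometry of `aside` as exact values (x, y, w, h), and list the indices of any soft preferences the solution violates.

aside = (x=40, y=237, w=193, h=86)
violated soft preferences: none

1. aside.x = 40  [header.left = aside.left]
2. aside.w = 193  [header.w = aside.w]
3. aside.y = 237  [aside.top = header.bottom + 8]
4. aside.h = 86  [aside.h = 86]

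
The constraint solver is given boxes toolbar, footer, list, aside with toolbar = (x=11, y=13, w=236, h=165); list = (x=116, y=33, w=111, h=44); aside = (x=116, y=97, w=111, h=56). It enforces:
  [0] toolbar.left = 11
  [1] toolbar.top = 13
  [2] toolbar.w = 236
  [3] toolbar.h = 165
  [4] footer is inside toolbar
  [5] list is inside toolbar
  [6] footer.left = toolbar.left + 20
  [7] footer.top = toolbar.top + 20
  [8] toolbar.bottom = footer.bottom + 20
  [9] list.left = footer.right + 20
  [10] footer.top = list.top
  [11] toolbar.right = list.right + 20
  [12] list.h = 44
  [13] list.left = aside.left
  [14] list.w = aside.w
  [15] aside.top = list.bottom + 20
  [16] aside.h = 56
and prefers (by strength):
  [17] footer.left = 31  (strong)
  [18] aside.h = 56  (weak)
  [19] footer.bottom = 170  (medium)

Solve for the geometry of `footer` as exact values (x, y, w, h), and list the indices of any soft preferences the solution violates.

footer = (x=31, y=33, w=65, h=125)
violated soft preferences: 19

1. footer.x = 31  [footer.left = toolbar.left + 20]
2. footer.y = 33  [footer.top = toolbar.top + 20]
3. footer.h = 125  [toolbar.bottom = footer.bottom + 20]
4. footer.w = 65  [list.left = footer.right + 20]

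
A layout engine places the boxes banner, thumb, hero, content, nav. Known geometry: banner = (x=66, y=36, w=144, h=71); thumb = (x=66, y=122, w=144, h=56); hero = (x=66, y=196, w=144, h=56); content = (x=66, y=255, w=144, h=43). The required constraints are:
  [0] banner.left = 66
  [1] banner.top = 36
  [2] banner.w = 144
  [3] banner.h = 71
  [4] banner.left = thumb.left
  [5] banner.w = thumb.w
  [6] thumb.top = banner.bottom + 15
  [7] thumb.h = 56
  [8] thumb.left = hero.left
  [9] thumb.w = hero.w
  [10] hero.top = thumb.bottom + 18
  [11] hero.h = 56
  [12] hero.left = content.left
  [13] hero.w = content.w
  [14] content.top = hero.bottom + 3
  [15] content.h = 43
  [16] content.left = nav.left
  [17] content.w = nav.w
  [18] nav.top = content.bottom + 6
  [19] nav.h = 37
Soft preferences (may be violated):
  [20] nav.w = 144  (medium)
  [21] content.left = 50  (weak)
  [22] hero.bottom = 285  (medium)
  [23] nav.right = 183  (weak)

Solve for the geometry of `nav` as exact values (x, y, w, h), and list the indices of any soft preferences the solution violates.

nav = (x=66, y=304, w=144, h=37)
violated soft preferences: 21, 22, 23

1. nav.x = 66  [content.left = nav.left]
2. nav.w = 144  [content.w = nav.w]
3. nav.y = 304  [nav.top = content.bottom + 6]
4. nav.h = 37  [nav.h = 37]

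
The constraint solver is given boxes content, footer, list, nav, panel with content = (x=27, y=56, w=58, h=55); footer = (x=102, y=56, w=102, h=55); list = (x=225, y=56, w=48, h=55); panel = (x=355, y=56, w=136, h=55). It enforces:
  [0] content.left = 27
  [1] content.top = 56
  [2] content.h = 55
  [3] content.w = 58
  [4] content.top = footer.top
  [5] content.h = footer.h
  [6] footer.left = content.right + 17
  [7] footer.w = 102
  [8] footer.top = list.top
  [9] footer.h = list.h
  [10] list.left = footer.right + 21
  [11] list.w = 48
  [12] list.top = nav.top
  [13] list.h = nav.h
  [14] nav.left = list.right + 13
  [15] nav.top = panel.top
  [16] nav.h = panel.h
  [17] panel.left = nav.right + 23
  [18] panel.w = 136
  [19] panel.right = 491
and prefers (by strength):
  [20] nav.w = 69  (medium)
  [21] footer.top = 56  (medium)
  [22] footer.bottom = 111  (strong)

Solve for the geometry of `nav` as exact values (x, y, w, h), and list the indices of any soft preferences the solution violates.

nav = (x=286, y=56, w=46, h=55)
violated soft preferences: 20

1. nav.y = 56  [list.top = nav.top]
2. nav.h = 55  [list.h = nav.h]
3. nav.x = 286  [nav.left = list.right + 13]
4. nav.w = 46  [panel.left = nav.right + 23]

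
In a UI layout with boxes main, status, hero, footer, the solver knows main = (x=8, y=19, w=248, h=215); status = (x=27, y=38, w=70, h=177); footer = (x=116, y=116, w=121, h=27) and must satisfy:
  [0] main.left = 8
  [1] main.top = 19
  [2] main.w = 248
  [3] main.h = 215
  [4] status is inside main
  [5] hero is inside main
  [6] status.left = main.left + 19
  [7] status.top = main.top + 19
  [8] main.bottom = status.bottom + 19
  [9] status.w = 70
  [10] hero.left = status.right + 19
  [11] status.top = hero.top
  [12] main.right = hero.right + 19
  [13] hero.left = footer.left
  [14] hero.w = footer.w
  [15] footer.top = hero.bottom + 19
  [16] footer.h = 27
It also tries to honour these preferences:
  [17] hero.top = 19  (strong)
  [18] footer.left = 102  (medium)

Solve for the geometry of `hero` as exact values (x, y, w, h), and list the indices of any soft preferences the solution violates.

hero = (x=116, y=38, w=121, h=59)
violated soft preferences: 17, 18

1. hero.x = 116  [hero.left = status.right + 19]
2. hero.y = 38  [status.top = hero.top]
3. hero.w = 121  [main.right = hero.right + 19]
4. hero.h = 59  [footer.top = hero.bottom + 19]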